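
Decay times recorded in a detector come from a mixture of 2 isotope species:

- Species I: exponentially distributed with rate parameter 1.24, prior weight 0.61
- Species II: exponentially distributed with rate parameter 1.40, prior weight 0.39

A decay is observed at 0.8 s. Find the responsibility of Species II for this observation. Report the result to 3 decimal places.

By Bayes' theorem, P(k | x) = π_k f_k(x) / Σ_j π_j f_j(x).
Evaluate each component's likelihood at the observed value:
  f_I = 0.459835
  f_II = 0.456792
Prior × likelihood for each component:
  π_I·f_I = 0.61 × 0.459835 = 0.280499
  π_II·f_II = 0.39 × 0.456792 = 0.178149
Marginal: 0.280499 + 0.178149 = 0.458648
Responsibility of Species II: 0.178149 / 0.458648 ≈ 0.388

0.388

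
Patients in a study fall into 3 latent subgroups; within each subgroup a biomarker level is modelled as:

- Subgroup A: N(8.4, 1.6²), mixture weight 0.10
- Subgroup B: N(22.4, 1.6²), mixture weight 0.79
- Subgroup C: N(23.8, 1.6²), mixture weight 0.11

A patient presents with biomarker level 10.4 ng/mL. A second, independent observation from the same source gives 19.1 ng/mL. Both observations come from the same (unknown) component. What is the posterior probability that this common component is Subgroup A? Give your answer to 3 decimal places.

0.994

Posterior ∝ prior × likelihood, so P(k | x) ∝ π_k f_k(x); normalise over all components.
Since both observations come from the same component, the likelihood for component k is f_k(x₁)·f_k(x₂).
  f_A = [0.114156] × [4.84606e-11] = 5.53205e-12
  f_B = [1.52145e-13] × [0.0297212] = 4.52193e-15
  f_C = [1.46537e-16] × [0.00333462] = 4.88645e-19
Prior × likelihood for each component:
  π_A·f_A = 0.10 × 5.53205e-12 = 5.53205e-13
  π_B·f_B = 0.79 × 4.52193e-15 = 3.57232e-15
  π_C·f_C = 0.11 × 4.88645e-19 = 5.3751e-20
Denominator: 5.53205e-13 + 3.57232e-15 + 5.3751e-20 = 5.56777e-13
P(Subgroup A | x₁,x₂) = 5.53205e-13 / 5.56777e-13 ≈ 0.994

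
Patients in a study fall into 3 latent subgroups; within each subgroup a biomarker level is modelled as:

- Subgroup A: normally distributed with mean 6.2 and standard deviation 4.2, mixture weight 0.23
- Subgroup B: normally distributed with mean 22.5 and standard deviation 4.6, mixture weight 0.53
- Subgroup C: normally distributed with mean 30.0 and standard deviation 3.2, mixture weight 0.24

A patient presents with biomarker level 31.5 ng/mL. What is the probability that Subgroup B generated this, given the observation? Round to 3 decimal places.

Posterior ∝ prior × likelihood, so P(k | x) ∝ π_k f_k(x); normalise over all components.
Evaluate each component's likelihood at the observed value:
  f_A = 1.2537e-09
  f_B = 0.0127914
  f_C = 0.111698
Unnormalised posteriors:
  π_A·f_A = 0.23 × 1.2537e-09 = 2.88352e-10
  π_B·f_B = 0.53 × 0.0127914 = 0.00677943
  π_C·f_C = 0.24 × 0.111698 = 0.0268076
Evidence: 2.88352e-10 + 0.00677943 + 0.0268076 = 0.0335871
P(Subgroup B | data) = 0.00677943 / 0.0335871 ≈ 0.202

0.202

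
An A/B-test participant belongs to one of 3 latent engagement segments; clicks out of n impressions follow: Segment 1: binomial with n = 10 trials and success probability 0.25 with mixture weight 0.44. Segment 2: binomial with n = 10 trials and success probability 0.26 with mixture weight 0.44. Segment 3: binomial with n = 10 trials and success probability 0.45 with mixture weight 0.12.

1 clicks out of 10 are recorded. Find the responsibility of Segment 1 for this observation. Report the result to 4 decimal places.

Posterior ∝ prior × likelihood, so P(k | x) ∝ w_k f_k(x); normalise over all components.
Binomial probabilities:
  f_1 = 0.187712
  f_2 = 0.173005
  f_3 = 0.0207241
Unnormalised posteriors:
  w_1·f_1 = 0.44 × 0.187712 = 0.0825932
  w_2·f_2 = 0.44 × 0.173005 = 0.0761222
  w_3·f_3 = 0.12 × 0.0207241 = 0.0024869
Marginal: 0.0825932 + 0.0761222 + 0.0024869 = 0.161202
So the posterior for Segment 1 is 0.0825932 / 0.161202 ≈ 0.5124.

0.5124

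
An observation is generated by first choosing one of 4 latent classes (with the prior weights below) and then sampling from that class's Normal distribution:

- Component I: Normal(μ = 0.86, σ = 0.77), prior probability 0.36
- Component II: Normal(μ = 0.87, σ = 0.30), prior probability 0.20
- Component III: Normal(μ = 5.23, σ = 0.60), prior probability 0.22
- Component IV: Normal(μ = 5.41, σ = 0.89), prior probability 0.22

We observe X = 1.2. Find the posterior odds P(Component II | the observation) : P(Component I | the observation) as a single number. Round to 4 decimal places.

Only the two components matter; the odds are (π_i f_i(x)) / (π_j f_j(x)).
Component likelihoods at x = 1.2:
  p_I = (1/(0.77·√(2π)))·exp(−(1.2−0.86)²/(2·0.77²)) = 0.518107·exp(-0.09749) = 0.469982
  p_II = (1/(0.30·√(2π)))·exp(−(1.2−0.87)²/(2·0.30²)) = 1.329808·exp(-0.60500) = 0.726174
  p_III = (1/(0.60·√(2π)))·exp(−(1.2−5.23)²/(2·0.60²)) = 0.664904·exp(-22.55681) = 1.06283e-10
  p_IV = (1/(0.89·√(2π)))·exp(−(1.2−5.41)²/(2·0.89²)) = 0.448250·exp(-11.18804) = 6.20318e-06
0.145235 / 0.169194 ≈ 0.8584

0.8584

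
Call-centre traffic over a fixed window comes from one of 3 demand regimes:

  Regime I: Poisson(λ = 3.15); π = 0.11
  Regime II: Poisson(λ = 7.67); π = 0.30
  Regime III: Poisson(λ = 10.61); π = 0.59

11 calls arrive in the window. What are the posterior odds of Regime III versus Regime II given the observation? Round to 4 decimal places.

3.6900

Since P(k|x) ∝ w_k f_k(x), the posterior odds are w_i f_i(x) / (w_j f_j(x)).
Poisson probabilities:
  f_I = 0.000325262
  f_II = 0.0631764
  f_III = 0.118536
Odds = (0.59/0.30) × (0.118536/0.0631764) = 1.96667 × 1.87627 ≈ 3.6900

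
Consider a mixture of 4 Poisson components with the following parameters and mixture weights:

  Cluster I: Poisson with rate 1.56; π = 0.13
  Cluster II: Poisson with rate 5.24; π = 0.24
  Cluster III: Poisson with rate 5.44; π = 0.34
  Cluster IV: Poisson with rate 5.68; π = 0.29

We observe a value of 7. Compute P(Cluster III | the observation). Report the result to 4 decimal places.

P(component k | x) = π_k·f_k(x) / marginal(x), where marginal(x) = Σ_j π_j·f_j(x).
Evaluate each component's likelihood at the observed value:
  p_I = e^(−1.56)·1.56^7/7! = 0.000937437
  p_II = e^(−5.24)·5.24^7/7! = 0.114074
  p_III = e^(−5.44)·5.44^7/7! = 0.121395
  p_IV = e^(−5.68)·5.68^7/7! = 0.129186
Prior × likelihood for each component:
  π_I·p_I = 0.13 × 0.000937437 = 0.000121867
  π_II·p_II = 0.24 × 0.114074 = 0.0273777
  π_III·p_III = 0.34 × 0.121395 = 0.0412742
  π_IV·p_IV = 0.29 × 0.129186 = 0.0374639
Denominator: 0.000121867 + 0.0273777 + 0.0412742 + 0.0374639 = 0.106238
P(Cluster III | data) = 0.0412742 / 0.106238 ≈ 0.3885

0.3885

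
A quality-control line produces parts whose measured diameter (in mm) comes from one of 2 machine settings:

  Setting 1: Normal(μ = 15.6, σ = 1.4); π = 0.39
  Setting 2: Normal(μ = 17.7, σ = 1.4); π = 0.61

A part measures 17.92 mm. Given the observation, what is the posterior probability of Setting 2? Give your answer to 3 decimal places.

Apply Bayes' rule: the posterior for each component is proportional to its prior times its likelihood at x.
Component likelihoods at x = 17.92 mm:
  L_1 = (1/(1.4·√(2π)))·exp(−(17.92−15.6)²/(2·1.4²)) = 0.284959·exp(-1.37306) = 0.0721887
  L_2 = (1/(1.4·√(2π)))·exp(−(17.92−17.7)²/(2·1.4²)) = 0.284959·exp(-0.01235) = 0.281462
Prior × likelihood for each component:
  P(Z=1)·L_1 = 0.39 × 0.0721887 = 0.0281536
  P(Z=2)·L_2 = 0.61 × 0.281462 = 0.171692
Sum: 0.0281536 + 0.171692 = 0.199845
So the posterior for Setting 2 is 0.171692 / 0.199845 ≈ 0.859.

0.859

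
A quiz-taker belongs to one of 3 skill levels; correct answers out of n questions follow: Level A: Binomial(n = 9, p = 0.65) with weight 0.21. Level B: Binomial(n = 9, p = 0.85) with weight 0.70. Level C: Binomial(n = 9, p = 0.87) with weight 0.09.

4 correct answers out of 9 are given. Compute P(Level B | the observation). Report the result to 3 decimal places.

Posterior ∝ prior × likelihood, so P(k | x) ∝ π_k f_k(x); normalise over all components.
Binomial probabilities:
  L_A = C(9,4)·0.65^4·0.35^5 = 126·0.178506·0.00525219 = 0.118131
  L_B = C(9,4)·0.85^4·0.15^5 = 126·0.522006·7.59375e-05 = 0.00499462
  L_C = C(9,4)·0.87^4·0.13^5 = 126·0.572898·3.71293e-05 = 0.00268018
Unnormalised posteriors:
  π_A·L_A = 0.21 × 0.118131 = 0.0248075
  π_B·L_B = 0.70 × 0.00499462 = 0.00349623
  π_C·L_C = 0.09 × 0.00268018 = 0.000241216
Evidence: 0.0248075 + 0.00349623 + 0.000241216 = 0.028545
Responsibility of Level B: 0.00349623 / 0.028545 ≈ 0.122

0.122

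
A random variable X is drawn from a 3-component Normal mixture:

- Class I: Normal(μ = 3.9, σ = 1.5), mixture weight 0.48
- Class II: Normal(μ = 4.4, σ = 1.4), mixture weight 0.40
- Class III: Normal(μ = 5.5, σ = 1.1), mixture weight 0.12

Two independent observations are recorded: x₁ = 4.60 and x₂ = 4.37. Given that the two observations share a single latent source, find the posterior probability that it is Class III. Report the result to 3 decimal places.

0.098

The responsibility of component k is P(Z=k) f_k(x) divided by Σ_j P(Z=j) f_j(x).
Since both observations come from the same component, the likelihood for component k is f_k(x₁)·f_k(x₂).
  f_I = [(1/(1.5·√(2π)))·exp(−(4.60−3.9)²/(2·1.5²)) = 0.265962·exp(-0.10889) = 0.238522] × [0.253221] = 0.0603989
  f_II = [(1/(1.4·√(2π)))·exp(−(4.60−4.4)²/(2·1.4²)) = 0.284959·exp(-0.01020) = 0.282066] × [0.284893] = 0.0803587
  f_III = [(1/(1.1·√(2π)))·exp(−(4.60−5.5)²/(2·1.1²)) = 0.362675·exp(-0.33471) = 0.25951] × [0.213976] = 0.0555288
Multiply by the mixture weights:
  P(Z=I)·f_I = 0.48 × 0.0603989 = 0.0289915
  P(Z=II)·f_II = 0.40 × 0.0803587 = 0.0321435
  P(Z=III)·f_III = 0.12 × 0.0555288 = 0.00666346
Denominator: 0.0289915 + 0.0321435 + 0.00666346 = 0.0677984
P(Class III | x₁, x₂) ≈ 0.098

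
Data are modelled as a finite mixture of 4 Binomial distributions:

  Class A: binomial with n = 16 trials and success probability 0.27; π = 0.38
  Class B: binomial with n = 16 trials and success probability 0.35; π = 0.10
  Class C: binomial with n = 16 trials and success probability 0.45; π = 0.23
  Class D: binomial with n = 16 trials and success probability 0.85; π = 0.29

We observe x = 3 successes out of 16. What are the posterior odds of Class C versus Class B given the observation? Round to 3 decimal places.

Since P(k|x) ∝ P(Z=k) f_k(x), the posterior odds are P(Z=i) f_i(x) / (P(Z=j) f_j(x)).
Evaluate each component's likelihood at the observed value:
  p_A = C(16,3)·0.27^3·0.73^13 = 560·0.019683·0.0167185 = 0.184279
  p_B = C(16,3)·0.35^3·0.65^13 = 560·0.042875·0.00369721 = 0.0887699
  p_C = C(16,3)·0.45^3·0.55^13 = 560·0.091125·0.00042142 = 0.0215051
  p_D = C(16,3)·0.85^3·0.15^13 = 560·0.614125·1.9462e-11 = 6.69316e-09
0.00494616 / 0.00887699 ≈ 0.557

0.557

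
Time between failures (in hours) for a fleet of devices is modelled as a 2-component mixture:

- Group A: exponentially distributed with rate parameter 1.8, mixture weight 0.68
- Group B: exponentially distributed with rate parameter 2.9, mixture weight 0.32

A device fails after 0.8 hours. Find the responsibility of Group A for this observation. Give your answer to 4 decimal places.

0.7608

Apply Bayes' rule: the posterior for each component is proportional to its prior times its likelihood at x.
Evaluate each component's likelihood at the observed value:
  L_A = 0.42647
  L_B = 0.284993
Prior × likelihood for each component:
  w_A·L_A = 0.68 × 0.42647 = 0.29
  w_B·L_B = 0.32 × 0.284993 = 0.0911979
Evidence: 0.29 + 0.0911979 = 0.381197
P(Group A | data) ≈ 0.7608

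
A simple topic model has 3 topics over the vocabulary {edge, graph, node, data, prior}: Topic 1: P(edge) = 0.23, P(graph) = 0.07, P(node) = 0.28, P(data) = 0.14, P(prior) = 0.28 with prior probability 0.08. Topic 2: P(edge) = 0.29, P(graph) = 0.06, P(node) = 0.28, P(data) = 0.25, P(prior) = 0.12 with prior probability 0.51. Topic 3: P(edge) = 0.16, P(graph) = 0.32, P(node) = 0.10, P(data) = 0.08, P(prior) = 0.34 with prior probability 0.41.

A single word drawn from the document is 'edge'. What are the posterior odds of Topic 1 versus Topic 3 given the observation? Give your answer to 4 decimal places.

The posterior odds equal the prior odds times the likelihood ratio: (P(Z=i)/P(Z=j))·(f_i(x)/f_j(x)).
Component likelihoods at x = 'edge':
  f_1 = P(edge | comp) = 0.23
  f_2 = P(edge | comp) = 0.29
  f_3 = P(edge | comp) = 0.16
Odds = (0.08/0.41) × (0.23/0.16) = 0.195122 × 1.4375 ≈ 0.2805

0.2805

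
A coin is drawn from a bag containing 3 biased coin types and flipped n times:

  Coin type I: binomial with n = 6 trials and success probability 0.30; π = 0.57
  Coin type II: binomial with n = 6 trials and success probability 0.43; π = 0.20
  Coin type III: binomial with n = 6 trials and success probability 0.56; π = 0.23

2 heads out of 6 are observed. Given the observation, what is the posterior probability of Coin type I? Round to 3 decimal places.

By Bayes' theorem, P(k | x) = w_k f_k(x) / Σ_j w_j f_j(x).
Binomial probabilities:
  p_I = 0.324135
  p_II = 0.292771
  p_III = 0.17631
Multiply by the mixture weights:
  w_I·p_I = 0.57 × 0.324135 = 0.184757
  w_II·p_II = 0.20 × 0.292771 = 0.0585541
  w_III·p_III = 0.23 × 0.17631 = 0.0405514
Denominator: 0.184757 + 0.0585541 + 0.0405514 = 0.283862
P(Coin type I | the observation) ≈ 0.651

0.651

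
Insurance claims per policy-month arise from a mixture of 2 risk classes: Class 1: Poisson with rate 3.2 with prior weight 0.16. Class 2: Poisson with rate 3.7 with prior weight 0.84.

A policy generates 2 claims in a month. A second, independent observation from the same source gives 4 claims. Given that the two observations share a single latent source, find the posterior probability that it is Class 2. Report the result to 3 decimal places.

0.822

Apply Bayes' rule: the posterior for each component is proportional to its prior times its likelihood at x.
Since both observations come from the same component, the likelihood for component k is f_k(x₁)·f_k(x₂).
  L_1 = [e^(−3.2)·3.2^2/2! = 0.208702] × [0.178093] = 0.0371684
  L_2 = [e^(−3.7)·3.7^2/2! = 0.169233] × [0.193066] = 0.0326731
Multiply by the mixture weights:
  π_1·L_1 = 0.16 × 0.0371684 = 0.00594695
  π_2·L_2 = 0.84 × 0.0326731 = 0.0274454
Marginal: 0.00594695 + 0.0274454 = 0.0333923
Responsibility of Class 2: 0.0274454 / 0.0333923 ≈ 0.822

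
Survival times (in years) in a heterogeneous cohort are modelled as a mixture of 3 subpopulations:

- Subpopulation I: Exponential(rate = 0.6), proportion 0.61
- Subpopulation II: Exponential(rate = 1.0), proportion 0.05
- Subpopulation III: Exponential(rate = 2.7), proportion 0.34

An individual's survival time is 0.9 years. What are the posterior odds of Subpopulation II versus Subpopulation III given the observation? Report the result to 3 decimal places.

0.252

Since P(k|x) ∝ π_k f_k(x), the posterior odds are π_i f_i(x) / (π_j f_j(x)).
Component likelihoods at x = 0.9 years:
  f_I = 0.6·e^(−0.6·0.9) = 0.6·e^(−0.5400) = 0.349649
  f_II = 1.0·e^(−1.0·0.9) = 1.0·e^(−0.9000) = 0.40657
  f_III = 2.7·e^(−2.7·0.9) = 2.7·e^(−2.4300) = 0.237699
Odds = (0.05/0.34) × (0.40657/0.237699) = 0.147059 × 1.71044 ≈ 0.252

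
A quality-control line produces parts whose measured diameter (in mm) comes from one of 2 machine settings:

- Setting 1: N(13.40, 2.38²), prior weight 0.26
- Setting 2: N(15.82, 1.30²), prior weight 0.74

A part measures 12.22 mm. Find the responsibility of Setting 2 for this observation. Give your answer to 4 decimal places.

0.1130

By Bayes' theorem, P(k | x) = P(Z=k) f_k(x) / Σ_j P(Z=j) f_j(x).
Component likelihoods at x = 12.22 mm:
  f_1 = (1/(2.38·√(2π)))·exp(−(12.22−13.40)²/(2·2.38²)) = 0.167623·exp(-0.12291) = 0.148236
  f_2 = (1/(1.30·√(2π)))·exp(−(12.22−15.82)²/(2·1.30²)) = 0.306879·exp(-3.83432) = 0.0066335
Unnormalised posteriors:
  P(Z=1)·f_1 = 0.26 × 0.148236 = 0.0385415
  P(Z=2)·f_2 = 0.74 × 0.0066335 = 0.00490879
Sum: 0.0385415 + 0.00490879 = 0.0434503
P(Setting 2 | data) = 0.00490879 / 0.0434503 ≈ 0.1130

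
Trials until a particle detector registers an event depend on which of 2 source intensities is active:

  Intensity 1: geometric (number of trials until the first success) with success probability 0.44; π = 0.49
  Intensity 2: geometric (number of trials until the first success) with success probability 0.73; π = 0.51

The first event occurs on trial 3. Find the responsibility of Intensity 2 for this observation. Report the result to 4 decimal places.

0.2864

The responsibility of component k is π_k f_k(x) divided by Σ_j π_j f_j(x).
Component likelihoods at x = 3:
  L_1 = 0.44·(1−0.44)^2 = 0.44·0.3136 = 0.137984
  L_2 = 0.73·(1−0.73)^2 = 0.73·0.0729 = 0.053217
Unnormalised posteriors:
  π_1·L_1 = 0.49 × 0.137984 = 0.0676122
  π_2·L_2 = 0.51 × 0.053217 = 0.0271407
Denominator: 0.0676122 + 0.0271407 = 0.0947528
So the posterior for Intensity 2 is 0.0271407 / 0.0947528 ≈ 0.2864.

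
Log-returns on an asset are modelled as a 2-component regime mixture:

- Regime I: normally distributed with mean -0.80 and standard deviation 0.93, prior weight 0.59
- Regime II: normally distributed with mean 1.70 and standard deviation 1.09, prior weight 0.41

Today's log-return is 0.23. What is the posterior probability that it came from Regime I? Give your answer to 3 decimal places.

0.694

The responsibility of component k is P(Z=k) f_k(x) divided by Σ_j P(Z=j) f_j(x).
Evaluate each component's likelihood at the observed value:
  f_I = 0.232312
  f_II = 0.147414
Multiply by the mixture weights:
  P(Z=I)·f_I = 0.59 × 0.232312 = 0.137064
  P(Z=II)·f_II = 0.41 × 0.147414 = 0.0604398
Marginal: 0.137064 + 0.0604398 = 0.197504
P(Regime I | x) ≈ 0.694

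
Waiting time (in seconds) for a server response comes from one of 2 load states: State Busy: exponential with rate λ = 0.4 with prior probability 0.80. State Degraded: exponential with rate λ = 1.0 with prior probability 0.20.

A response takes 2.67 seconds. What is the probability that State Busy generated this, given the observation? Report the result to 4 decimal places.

0.8882

By Bayes' theorem, P(k | x) = π_k f_k(x) / Σ_j π_j f_j(x).
Evaluate each component's likelihood at the observed value:
  L_Busy = 0.4·e^(−0.4·2.67) = 0.4·e^(−1.0680) = 0.137478
  L_Degraded = 1.0·e^(−1.0·2.67) = 1.0·e^(−2.6700) = 0.0692522
Unnormalised posteriors:
  π_Busy·L_Busy = 0.80 × 0.137478 = 0.109982
  π_Degraded·L_Degraded = 0.20 × 0.0692522 = 0.0138504
Sum: 0.109982 + 0.0138504 = 0.123833
Responsibility of State Busy: 0.109982 / 0.123833 ≈ 0.8882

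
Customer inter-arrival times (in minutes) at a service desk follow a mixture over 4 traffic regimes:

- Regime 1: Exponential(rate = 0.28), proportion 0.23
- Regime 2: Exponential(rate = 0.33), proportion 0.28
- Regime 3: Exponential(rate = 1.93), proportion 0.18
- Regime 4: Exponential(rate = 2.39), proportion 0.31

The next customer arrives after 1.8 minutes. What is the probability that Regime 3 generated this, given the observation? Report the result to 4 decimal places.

P(component k | x) = w_k·f_k(x) / marginal(x), where marginal(x) = Σ_j w_j·f_j(x).
Component likelihoods at x = 1.8 minutes:
  L_1 = 0.28·e^(−0.28·1.8) = 0.28·e^(−0.5040) = 0.169151
  L_2 = 0.33·e^(−0.33·1.8) = 0.33·e^(−0.5940) = 0.182198
  L_3 = 1.93·e^(−1.93·1.8) = 1.93·e^(−3.4740) = 0.0598161
  L_4 = 2.39·e^(−2.39·1.8) = 2.39·e^(−4.3020) = 0.0323641
Unnormalised posteriors:
  w_1·L_1 = 0.23 × 0.169151 = 0.0389046
  w_2·L_2 = 0.28 × 0.182198 = 0.0510154
  w_3·L_3 = 0.18 × 0.0598161 = 0.0107669
  w_4·L_4 = 0.31 × 0.0323641 = 0.0100329
Evidence: 0.0389046 + 0.0510154 + 0.0107669 + 0.0100329 = 0.11072
P(Regime 3 | x) = 0.0107669 / 0.11072 ≈ 0.0972

0.0972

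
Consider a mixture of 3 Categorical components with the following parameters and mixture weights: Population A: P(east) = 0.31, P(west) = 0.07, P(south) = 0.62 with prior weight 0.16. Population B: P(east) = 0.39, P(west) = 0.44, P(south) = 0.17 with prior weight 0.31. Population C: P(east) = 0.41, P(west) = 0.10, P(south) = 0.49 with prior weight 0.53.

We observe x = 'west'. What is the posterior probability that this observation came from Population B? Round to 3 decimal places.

0.680

Posterior ∝ prior × likelihood, so P(k | x) ∝ w_k f_k(x); normalise over all components.
Component likelihoods at x = 'west':
  L_A = P(west | comp) = 0.07
  L_B = P(west | comp) = 0.44
  L_C = P(west | comp) = 0.10
Prior × likelihood for each component:
  w_A·L_A = 0.16 × 0.07 = 0.0112
  w_B·L_B = 0.31 × 0.44 = 0.1364
  w_C·L_C = 0.53 × 0.1 = 0.053
Evidence: 0.0112 + 0.1364 + 0.053 = 0.2006
Responsibility of Population B: 0.1364 / 0.2006 ≈ 0.680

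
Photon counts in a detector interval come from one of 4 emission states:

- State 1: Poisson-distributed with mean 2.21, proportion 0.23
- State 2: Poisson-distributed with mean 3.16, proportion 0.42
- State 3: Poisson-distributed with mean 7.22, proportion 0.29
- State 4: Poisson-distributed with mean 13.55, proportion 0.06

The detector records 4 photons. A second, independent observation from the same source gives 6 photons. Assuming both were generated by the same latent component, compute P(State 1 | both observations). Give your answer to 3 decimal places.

By Bayes' theorem, P(k | x) = w_k f_k(x) / Σ_j w_j f_j(x).
Since both observations come from the same component, the likelihood for component k is f_k(x₁)·f_k(x₂).
  p_1 = [0.109035] × [0.0177513] = 0.00193552
  p_2 = [0.176265] × [0.0586705] = 0.0103416
  p_3 = [0.0828574] × [0.143974] = 0.0119293
  p_4 = [0.00183171] × [0.0112102] = 2.05338e-05
Multiply by the mixture weights:
  w_1·p_1 = 0.23 × 0.00193552 = 0.000445169
  w_2·p_2 = 0.42 × 0.0103416 = 0.00434345
  w_3·p_3 = 0.29 × 0.0119293 = 0.0034595
  w_4·p_4 = 0.06 × 2.05338e-05 = 1.23203e-06
Denominator: 0.000445169 + 0.00434345 + 0.0034595 + 1.23203e-06 = 0.00824936
So the posterior for State 1 is 0.000445169 / 0.00824936 ≈ 0.054.

0.054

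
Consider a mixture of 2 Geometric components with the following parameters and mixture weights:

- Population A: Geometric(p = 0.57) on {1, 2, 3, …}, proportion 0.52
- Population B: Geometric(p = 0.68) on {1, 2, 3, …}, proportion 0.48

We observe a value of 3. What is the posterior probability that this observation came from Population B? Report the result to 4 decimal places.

0.3788

The responsibility of component k is π_k f_k(x) divided by Σ_j π_j f_j(x).
Geometric probabilities:
  p_A = 0.105393
  p_B = 0.069632
Prior × likelihood for each component:
  π_A·p_A = 0.52 × 0.105393 = 0.0548044
  π_B·p_B = 0.48 × 0.069632 = 0.0334234
Marginal: 0.0548044 + 0.0334234 = 0.0882277
Responsibility of Population B: 0.0334234 / 0.0882277 ≈ 0.3788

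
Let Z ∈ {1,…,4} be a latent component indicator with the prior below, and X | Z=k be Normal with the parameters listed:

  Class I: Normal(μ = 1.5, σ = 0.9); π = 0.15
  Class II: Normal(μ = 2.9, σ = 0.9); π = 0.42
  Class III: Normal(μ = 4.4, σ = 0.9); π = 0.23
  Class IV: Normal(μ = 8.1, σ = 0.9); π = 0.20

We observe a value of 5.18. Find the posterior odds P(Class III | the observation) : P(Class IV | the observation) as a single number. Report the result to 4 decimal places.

152.5384

Since P(k|x) ∝ π_k f_k(x), the posterior odds are π_i f_i(x) / (π_j f_j(x)).
Normal densities:
  p_I = (1/(0.9·√(2π)))·exp(−(5.18−1.5)²/(2·0.9²)) = 0.443269·exp(-8.35951) = 0.000103796
  p_II = (1/(0.9·√(2π)))·exp(−(5.18−2.9)²/(2·0.9²)) = 0.443269·exp(-3.20889) = 0.0179087
  p_III = (1/(0.9·√(2π)))·exp(−(5.18−4.4)²/(2·0.9²)) = 0.443269·exp(-0.37556) = 0.304485
  p_IV = (1/(0.9·√(2π)))·exp(−(5.18−8.1)²/(2·0.9²)) = 0.443269·exp(-5.26321) = 0.00229554
Posterior odds = (π_III·p_III) / (π_IV·p_IV) = (0.23·0.304485) / (0.20·0.00229554) = 0.0700315 / 0.000459108 ≈ 152.5384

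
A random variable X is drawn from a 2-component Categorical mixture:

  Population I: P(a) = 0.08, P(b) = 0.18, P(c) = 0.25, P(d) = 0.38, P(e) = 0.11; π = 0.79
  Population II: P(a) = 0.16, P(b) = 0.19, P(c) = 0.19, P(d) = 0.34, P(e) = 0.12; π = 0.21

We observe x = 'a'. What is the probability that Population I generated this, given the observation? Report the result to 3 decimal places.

0.653

Apply Bayes' rule: the posterior for each component is proportional to its prior times its likelihood at x.
Evaluate each component's likelihood at the observed value:
  L_I = 0.08
  L_II = 0.16
Prior × likelihood for each component:
  w_I·L_I = 0.79 × 0.08 = 0.0632
  w_II·L_II = 0.21 × 0.16 = 0.0336
Denominator: 0.0632 + 0.0336 = 0.0968
P(Population I | x) = 0.0632 / 0.0968 ≈ 0.653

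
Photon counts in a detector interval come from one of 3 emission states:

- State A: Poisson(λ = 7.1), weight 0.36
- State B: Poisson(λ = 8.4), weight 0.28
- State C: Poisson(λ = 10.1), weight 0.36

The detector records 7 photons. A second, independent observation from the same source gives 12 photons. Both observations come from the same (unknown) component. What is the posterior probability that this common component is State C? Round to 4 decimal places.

Apply Bayes' rule: the posterior for each component is proportional to its prior times its likelihood at x.
Since both observations come from the same component, the likelihood for component k is f_k(x₁)·f_k(x₂).
  f_A = [0.148897] × [0.0282665] = 0.00420881
  f_B = [0.131659] × [0.057935] = 0.00762767
  f_C = [0.0873866] × [0.0966374] = 0.00844481
Multiply by the mixture weights:
  w_A·f_A = 0.36 × 0.00420881 = 0.00151517
  w_B·f_B = 0.28 × 0.00762767 = 0.00213575
  w_C·f_C = 0.36 × 0.00844481 = 0.00304013
Denominator: 0.00151517 + 0.00213575 + 0.00304013 = 0.00669105
So the posterior for State C is 0.00304013 / 0.00669105 ≈ 0.4544.

0.4544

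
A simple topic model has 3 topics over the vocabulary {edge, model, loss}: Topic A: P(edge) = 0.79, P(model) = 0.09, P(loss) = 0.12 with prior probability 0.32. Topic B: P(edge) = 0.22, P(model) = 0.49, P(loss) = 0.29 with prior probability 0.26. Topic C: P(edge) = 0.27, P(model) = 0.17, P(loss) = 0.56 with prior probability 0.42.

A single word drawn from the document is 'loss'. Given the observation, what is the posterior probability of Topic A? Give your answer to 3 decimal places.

Apply Bayes' rule: the posterior for each component is proportional to its prior times its likelihood at x.
Component likelihoods at x = 'loss':
  p_A = P(loss | comp) = 0.12
  p_B = P(loss | comp) = 0.29
  p_C = P(loss | comp) = 0.56
Weight by the priors:
  P(Z=A)·p_A = 0.32 × 0.12 = 0.0384
  P(Z=B)·p_B = 0.26 × 0.29 = 0.0754
  P(Z=C)·p_C = 0.42 × 0.56 = 0.2352
Evidence: 0.0384 + 0.0754 + 0.2352 = 0.349
So the posterior for Topic A is 0.0384 / 0.349 ≈ 0.110.

0.110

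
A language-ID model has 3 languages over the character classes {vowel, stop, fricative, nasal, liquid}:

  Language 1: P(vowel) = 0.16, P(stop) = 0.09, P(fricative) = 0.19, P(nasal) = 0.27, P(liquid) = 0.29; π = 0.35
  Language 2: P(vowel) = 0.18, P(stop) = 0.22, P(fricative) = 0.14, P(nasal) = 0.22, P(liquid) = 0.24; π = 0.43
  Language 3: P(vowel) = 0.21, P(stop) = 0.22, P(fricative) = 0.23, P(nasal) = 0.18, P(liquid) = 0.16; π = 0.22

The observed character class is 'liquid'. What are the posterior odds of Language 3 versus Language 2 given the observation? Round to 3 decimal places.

0.341

The posterior odds equal the prior odds times the likelihood ratio: (P(Z=i)/P(Z=j))·(f_i(x)/f_j(x)).
Component likelihoods at x = 'liquid':
  p_1 = P(liquid | comp) = 0.29
  p_2 = P(liquid | comp) = 0.24
  p_3 = P(liquid | comp) = 0.16
0.0352 / 0.1032 ≈ 0.341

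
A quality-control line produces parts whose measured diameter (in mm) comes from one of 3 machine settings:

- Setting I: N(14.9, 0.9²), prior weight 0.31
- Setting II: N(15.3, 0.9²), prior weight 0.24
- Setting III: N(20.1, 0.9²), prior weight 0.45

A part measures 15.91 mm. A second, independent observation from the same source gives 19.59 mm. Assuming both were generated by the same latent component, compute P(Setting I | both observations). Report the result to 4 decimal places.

0.0210

P(component k | x) = π_k·f_k(x) / marginal(x), where marginal(x) = Σ_j π_j·f_j(x).
Since both observations come from the same component, the likelihood for component k is f_k(x₁)·f_k(x₂).
  p_I = [(1/(0.9·√(2π)))·exp(−(15.91−14.9)²/(2·0.9²)) = 0.443269·exp(-0.62969) = 0.236154] × [5.62195e-07] = 1.32765e-07
  p_II = [(1/(0.9·√(2π)))·exp(−(15.91−15.3)²/(2·0.9²)) = 0.443269·exp(-0.22969) = 0.352301] × [5.16227e-06] = 1.81867e-06
  p_III = [(1/(0.9·√(2π)))·exp(−(15.91−20.1)²/(2·0.9²)) = 0.443269·exp(-10.83710) = 8.71315e-06] × [0.377519] = 3.28938e-06
Prior × likelihood for each component:
  π_I·p_I = 0.31 × 1.32765e-07 = 4.11571e-08
  π_II·p_II = 0.24 × 1.81867e-06 = 4.36482e-07
  π_III·p_III = 0.45 × 3.28938e-06 = 1.48022e-06
Marginal: 4.11571e-08 + 4.36482e-07 + 1.48022e-06 = 1.95786e-06
P(Setting I | x₁,x₂) ≈ 0.0210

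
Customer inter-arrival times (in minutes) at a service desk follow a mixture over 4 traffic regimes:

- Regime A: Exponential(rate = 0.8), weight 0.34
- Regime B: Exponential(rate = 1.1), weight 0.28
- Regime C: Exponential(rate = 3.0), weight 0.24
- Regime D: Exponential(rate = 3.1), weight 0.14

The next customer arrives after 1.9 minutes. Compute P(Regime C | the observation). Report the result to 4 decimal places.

0.0238

The responsibility of component k is π_k f_k(x) divided by Σ_j π_j f_j(x).
Evaluate each component's likelihood at the observed value:
  f_A = 0.8·e^(−0.8·1.9) = 0.8·e^(−1.5200) = 0.17497
  f_B = 1.1·e^(−1.1·1.9) = 1.1·e^(−2.0900) = 0.136056
  f_C = 3.0·e^(−3.0·1.9) = 3.0·e^(−5.7000) = 0.0100379
  f_D = 3.1·e^(−3.1·1.9) = 3.1·e^(−5.8900) = 0.00857763
Multiply by the mixture weights:
  π_A·f_A = 0.34 × 0.17497 = 0.0594896
  π_B·f_B = 0.28 × 0.136056 = 0.0380956
  π_C·f_C = 0.24 × 0.0100379 = 0.0024091
  π_D·f_D = 0.14 × 0.00857763 = 0.00120087
Normaliser: 0.0594896 + 0.0380956 + 0.0024091 + 0.00120087 = 0.101195
P(Regime C | x) = 0.0024091 / 0.101195 ≈ 0.0238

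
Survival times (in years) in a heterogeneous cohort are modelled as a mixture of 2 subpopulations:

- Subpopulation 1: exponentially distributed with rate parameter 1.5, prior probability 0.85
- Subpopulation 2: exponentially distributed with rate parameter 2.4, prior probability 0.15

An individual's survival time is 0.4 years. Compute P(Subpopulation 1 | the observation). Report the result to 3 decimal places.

Apply Bayes' rule: the posterior for each component is proportional to its prior times its likelihood at x.
Component likelihoods at x = 0.4 years:
  L_1 = 0.823217
  L_2 = 0.918943
Weight by the priors:
  w_1·L_1 = 0.85 × 0.823217 = 0.699735
  w_2·L_2 = 0.15 × 0.918943 = 0.137841
Normaliser: 0.699735 + 0.137841 = 0.837576
P(Subpopulation 1 | 0.4 years) ≈ 0.835

0.835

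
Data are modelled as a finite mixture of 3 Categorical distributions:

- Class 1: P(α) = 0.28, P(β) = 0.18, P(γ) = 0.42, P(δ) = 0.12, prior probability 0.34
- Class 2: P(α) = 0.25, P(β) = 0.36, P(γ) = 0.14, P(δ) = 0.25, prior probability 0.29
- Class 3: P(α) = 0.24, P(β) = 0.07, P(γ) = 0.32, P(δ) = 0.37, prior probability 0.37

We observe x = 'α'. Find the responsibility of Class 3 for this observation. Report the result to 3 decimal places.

0.346

By Bayes' theorem, P(k | x) = π_k f_k(x) / Σ_j π_j f_j(x).
Component likelihoods at x = 'α':
  L_1 = 0.28
  L_2 = 0.25
  L_3 = 0.24
Multiply by the mixture weights:
  π_1·L_1 = 0.34 × 0.28 = 0.0952
  π_2·L_2 = 0.29 × 0.25 = 0.0725
  π_3·L_3 = 0.37 × 0.24 = 0.0888
Denominator: 0.0952 + 0.0725 + 0.0888 = 0.2565
Responsibility of Class 3: 0.0888 / 0.2565 ≈ 0.346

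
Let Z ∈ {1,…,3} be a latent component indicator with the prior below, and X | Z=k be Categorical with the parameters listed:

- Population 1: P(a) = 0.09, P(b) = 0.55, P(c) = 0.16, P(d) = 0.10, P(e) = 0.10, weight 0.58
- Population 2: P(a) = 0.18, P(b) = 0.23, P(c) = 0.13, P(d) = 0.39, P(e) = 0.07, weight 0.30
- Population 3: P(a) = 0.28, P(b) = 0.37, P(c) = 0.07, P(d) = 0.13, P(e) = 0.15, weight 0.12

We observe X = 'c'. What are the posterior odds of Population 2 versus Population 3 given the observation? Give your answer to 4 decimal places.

4.6429

Since P(k|x) ∝ w_k f_k(x), the posterior odds are w_i f_i(x) / (w_j f_j(x)).
Categorical probabilities:
  p_1 = 0.16
  p_2 = 0.13
  p_3 = 0.07
Posterior odds = (w_2·p_2) / (w_3·p_3) = (0.30·0.13) / (0.12·0.07) = 0.039 / 0.0084 ≈ 4.6429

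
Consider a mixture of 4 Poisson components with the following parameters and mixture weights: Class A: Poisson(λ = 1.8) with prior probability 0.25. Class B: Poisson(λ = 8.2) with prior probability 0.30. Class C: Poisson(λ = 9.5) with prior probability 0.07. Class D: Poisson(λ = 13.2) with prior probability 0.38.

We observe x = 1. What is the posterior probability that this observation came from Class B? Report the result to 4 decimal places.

Posterior ∝ prior × likelihood, so P(k | x) ∝ w_k f_k(x); normalise over all components.
Evaluate each component's likelihood at the observed value:
  p_A = e^(−1.8)·1.8^1/1! = 0.297538
  p_B = e^(−8.2)·8.2^1/1! = 0.00225216
  p_C = e^(−9.5)·9.5^1/1! = 0.000711092
  p_D = e^(−13.2)·13.2^1/1! = 2.44279e-05
Weight by the priors:
  w_A·p_A = 0.25 × 0.297538 = 0.0743845
  w_B·p_B = 0.30 × 0.00225216 = 0.000675648
  w_C·p_C = 0.07 × 0.000711092 = 4.97765e-05
  w_D·p_D = 0.38 × 2.44279e-05 = 9.28262e-06
Sum: 0.0743845 + 0.000675648 + 4.97765e-05 + 9.28262e-06 = 0.0751192
So the posterior for Class B is 0.000675648 / 0.0751192 ≈ 0.0090.

0.0090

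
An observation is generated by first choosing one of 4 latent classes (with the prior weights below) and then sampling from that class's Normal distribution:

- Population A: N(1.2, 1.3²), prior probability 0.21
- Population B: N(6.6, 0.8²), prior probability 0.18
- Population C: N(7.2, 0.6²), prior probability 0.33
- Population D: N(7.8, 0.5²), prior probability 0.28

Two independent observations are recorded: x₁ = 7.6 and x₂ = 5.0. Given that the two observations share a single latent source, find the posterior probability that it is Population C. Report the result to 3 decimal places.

0.048

The responsibility of component k is w_k f_k(x) divided by Σ_j w_j f_j(x).
Since both observations come from the same component, the likelihood for component k is f_k(x₁)·f_k(x₂).
  p_A = [(1/(1.3·√(2π)))·exp(−(7.6−1.2)²/(2·1.3²)) = 0.306879·exp(-12.11834) = 1.67509e-06] × [0.00428133] = 7.17159e-09
  p_B = [(1/(0.8·√(2π)))·exp(−(7.6−6.6)²/(2·0.8²)) = 0.498678·exp(-0.78125) = 0.228311] × [0.0674887] = 0.0154084
  p_C = [(1/(0.6·√(2π)))·exp(−(7.6−7.2)²/(2·0.6²)) = 0.664904·exp(-0.22222) = 0.532413] × [0.000800451] = 0.000426171
  p_D = [(1/(0.5·√(2π)))·exp(−(7.6−7.8)²/(2·0.5²)) = 0.797885·exp(-0.08000) = 0.73654] × [1.23652e-07] = 9.1075e-08
Multiply by the mixture weights:
  w_A·p_A = 0.21 × 7.17159e-09 = 1.50603e-09
  w_B·p_B = 0.18 × 0.0154084 = 0.00277352
  w_C·p_C = 0.33 × 0.000426171 = 0.000140636
  w_D·p_D = 0.28 × 9.1075e-08 = 2.5501e-08
Normaliser: 1.50603e-09 + 0.00277352 + 0.000140636 + 2.5501e-08 = 0.00291418
Responsibility of Population C: 0.000140636 / 0.00291418 ≈ 0.048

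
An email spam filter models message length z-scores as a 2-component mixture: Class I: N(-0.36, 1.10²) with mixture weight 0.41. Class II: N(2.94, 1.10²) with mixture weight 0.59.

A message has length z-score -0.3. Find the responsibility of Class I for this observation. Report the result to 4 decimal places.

Apply Bayes' rule: the posterior for each component is proportional to its prior times its likelihood at x.
Normal densities:
  f_I = 0.362136
  f_II = 0.00473819
Unnormalised posteriors:
  P(Z=I)·f_I = 0.41 × 0.362136 = 0.148476
  P(Z=II)·f_II = 0.59 × 0.00473819 = 0.00279553
Normaliser: 0.148476 + 0.00279553 = 0.151271
P(Class I | x) ≈ 0.9815

0.9815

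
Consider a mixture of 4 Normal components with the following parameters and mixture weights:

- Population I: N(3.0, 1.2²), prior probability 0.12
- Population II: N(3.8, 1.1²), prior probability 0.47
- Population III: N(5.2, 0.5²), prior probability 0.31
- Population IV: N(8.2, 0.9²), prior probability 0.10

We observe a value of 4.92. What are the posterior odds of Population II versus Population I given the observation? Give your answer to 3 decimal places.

9.151

Posterior odds = (P(Z=i) f_i(x)) / (P(Z=j) f_j(x)); the normalising sum cancels.
Evaluate each component's likelihood at the observed value:
  p_I = (1/(1.2·√(2π)))·exp(−(4.92−3.0)²/(2·1.2²)) = 0.332452·exp(-1.28000) = 0.092434
  p_II = (1/(1.1·√(2π)))·exp(−(4.92−3.8)²/(2·1.1²)) = 0.362675·exp(-0.51835) = 0.215974
  p_III = (1/(0.5·√(2π)))·exp(−(4.92−5.2)²/(2·0.5²)) = 0.797885·exp(-0.15680) = 0.682092
  p_IV = (1/(0.9·√(2π)))·exp(−(4.92−8.2)²/(2·0.9²)) = 0.443269·exp(-6.64099) = 0.000578793
Odds = (0.47/0.12) × (0.215974/0.092434) = 3.91667 × 2.33652 ≈ 9.151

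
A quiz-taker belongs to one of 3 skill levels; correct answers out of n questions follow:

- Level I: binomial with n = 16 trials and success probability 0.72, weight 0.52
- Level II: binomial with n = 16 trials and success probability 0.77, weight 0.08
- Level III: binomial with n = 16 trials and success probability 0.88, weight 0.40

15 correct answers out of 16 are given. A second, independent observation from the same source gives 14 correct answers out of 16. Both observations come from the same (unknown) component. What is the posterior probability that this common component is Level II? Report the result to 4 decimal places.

0.0272

Apply Bayes' rule: the posterior for each component is proportional to its prior times its likelihood at x.
Since both observations come from the same component, the likelihood for component k is f_k(x₁)·f_k(x₂).
  f_I = [C(16,15)·0.72^15·0.28^1 = 16·0.00724415·0.28 = 0.0324538] × [0.0946569] = 0.00307198
  f_II = [C(16,15)·0.77^15·0.23^1 = 16·0.0198317·0.23 = 0.0729808] × [0.163496] = 0.0119321
  f_III = [C(16,15)·0.88^15·0.12^1 = 16·0.146974·0.12 = 0.28219] × [0.288603] = 0.0814409
Multiply by the mixture weights:
  P(Z=I)·f_I = 0.52 × 0.00307198 = 0.00159743
  P(Z=II)·f_II = 0.08 × 0.0119321 = 0.000954566
  P(Z=III)·f_III = 0.40 × 0.0814409 = 0.0325764
Sum: 0.00159743 + 0.000954566 + 0.0325764 = 0.0351283
Responsibility of Level II: 0.000954566 / 0.0351283 ≈ 0.0272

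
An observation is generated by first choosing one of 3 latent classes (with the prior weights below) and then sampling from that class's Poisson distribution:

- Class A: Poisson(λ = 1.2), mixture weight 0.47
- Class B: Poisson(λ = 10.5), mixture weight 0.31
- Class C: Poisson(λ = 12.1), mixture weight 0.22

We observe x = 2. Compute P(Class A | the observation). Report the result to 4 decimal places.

0.9945

The responsibility of component k is π_k f_k(x) divided by Σ_j π_j f_j(x).
Evaluate each component's likelihood at the observed value:
  L_A = e^(−1.2)·1.2^2/2! = 0.21686
  L_B = e^(−10.5)·10.5^2/2! = 0.00151795
  L_C = e^(−12.1)·12.1^2/2! = 0.000406984
Weight by the priors:
  π_A·L_A = 0.47 × 0.21686 = 0.101924
  π_B·L_B = 0.31 × 0.00151795 = 0.000470563
  π_C·L_C = 0.22 × 0.000406984 = 8.95365e-05
Evidence: 0.101924 + 0.000470563 + 8.95365e-05 = 0.102484
P(Class A | 2) ≈ 0.9945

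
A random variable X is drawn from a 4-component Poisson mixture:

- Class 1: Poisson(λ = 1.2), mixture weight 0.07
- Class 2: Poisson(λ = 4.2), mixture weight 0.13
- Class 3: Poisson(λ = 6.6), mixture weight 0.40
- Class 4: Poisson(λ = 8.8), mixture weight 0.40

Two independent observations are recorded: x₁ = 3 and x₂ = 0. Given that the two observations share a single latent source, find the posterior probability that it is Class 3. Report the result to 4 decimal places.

The responsibility of component k is w_k f_k(x) divided by Σ_j w_j f_j(x).
Since both observations come from the same component, the likelihood for component k is f_k(x₁)·f_k(x₂).
  L_1 = [e^(−1.2)·1.2^3/3! = 0.0867439] × [0.301194] = 0.0261268
  L_2 = [e^(−4.2)·4.2^3/3! = 0.185165] × [0.0149956] = 0.00277666
  L_3 = [e^(−6.6)·6.6^3/3! = 0.0651834] × [0.00136037] = 8.86734e-05
  L_4 = [e^(−8.8)·8.8^3/3! = 0.0171201] × [0.000150733] = 2.58056e-06
Prior × likelihood for each component:
  w_1·L_1 = 0.07 × 0.0261268 = 0.00182887
  w_2·L_2 = 0.13 × 0.00277666 = 0.000360966
  w_3·L_3 = 0.40 × 8.86734e-05 = 3.54694e-05
  w_4·L_4 = 0.40 × 2.58056e-06 = 1.03222e-06
Sum: 0.00182887 + 0.000360966 + 3.54694e-05 + 1.03222e-06 = 0.00222634
P(Class 3 | data) ≈ 0.0159

0.0159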